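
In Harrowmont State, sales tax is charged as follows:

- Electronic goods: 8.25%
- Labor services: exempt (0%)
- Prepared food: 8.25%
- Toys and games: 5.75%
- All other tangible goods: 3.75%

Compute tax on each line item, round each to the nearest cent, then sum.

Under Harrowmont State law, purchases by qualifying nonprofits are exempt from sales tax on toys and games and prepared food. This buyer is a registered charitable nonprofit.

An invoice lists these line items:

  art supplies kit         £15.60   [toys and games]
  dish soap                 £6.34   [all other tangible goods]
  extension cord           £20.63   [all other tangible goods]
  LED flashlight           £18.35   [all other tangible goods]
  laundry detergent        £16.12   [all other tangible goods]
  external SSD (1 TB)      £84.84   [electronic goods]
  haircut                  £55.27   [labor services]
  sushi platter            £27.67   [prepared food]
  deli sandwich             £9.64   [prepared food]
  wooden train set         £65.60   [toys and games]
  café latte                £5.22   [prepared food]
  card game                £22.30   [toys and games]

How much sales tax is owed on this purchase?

Art supplies kit £15.60: toys and games, buyer-exempt → 0% → £0.00
Dish soap £6.34: all other tangible goods → 3.75% → £0.24
Extension cord £20.63: all other tangible goods → 3.75% → £0.77
LED flashlight £18.35: all other tangible goods → 3.75% → £0.69
Laundry detergent £16.12: all other tangible goods → 3.75% → £0.60
External SSD (1 TB) £84.84: electronic goods → 8.25% → £7.00
Haircut £55.27: labor services → 0% → £0.00
Sushi platter £27.67: prepared food, buyer-exempt → 0% → £0.00
Deli sandwich £9.64: prepared food, buyer-exempt → 0% → £0.00
Wooden train set £65.60: toys and games, buyer-exempt → 0% → £0.00
Café latte £5.22: prepared food, buyer-exempt → 0% → £0.00
Card game £22.30: toys and games, buyer-exempt → 0% → £0.00
Total tax = £0.24 + £0.77 + £0.69 + £0.60 + £7.00 = £9.30

£9.30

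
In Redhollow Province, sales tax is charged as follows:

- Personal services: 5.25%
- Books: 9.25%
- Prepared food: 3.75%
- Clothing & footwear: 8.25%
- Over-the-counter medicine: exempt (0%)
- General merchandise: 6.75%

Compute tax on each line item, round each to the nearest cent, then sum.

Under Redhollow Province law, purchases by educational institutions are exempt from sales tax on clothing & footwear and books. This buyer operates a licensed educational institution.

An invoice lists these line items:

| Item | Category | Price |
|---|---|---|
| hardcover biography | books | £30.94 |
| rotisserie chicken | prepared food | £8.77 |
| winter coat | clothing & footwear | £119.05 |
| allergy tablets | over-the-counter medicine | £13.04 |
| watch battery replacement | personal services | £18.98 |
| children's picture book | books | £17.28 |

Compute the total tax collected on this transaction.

£1.33

Hardcover biography £30.94: books, buyer-exempt → 0% → £0.00
Rotisserie chicken £8.77: prepared food → 3.75% → £0.33
Winter coat £119.05: clothing & footwear, buyer-exempt → 0% → £0.00
Allergy tablets £13.04: over-the-counter medicine → 0% → £0.00
Watch battery replacement £18.98: personal services → 5.25% → £1.00
Children's picture book £17.28: books, buyer-exempt → 0% → £0.00
Total tax = £0.33 + £1.00 = £1.33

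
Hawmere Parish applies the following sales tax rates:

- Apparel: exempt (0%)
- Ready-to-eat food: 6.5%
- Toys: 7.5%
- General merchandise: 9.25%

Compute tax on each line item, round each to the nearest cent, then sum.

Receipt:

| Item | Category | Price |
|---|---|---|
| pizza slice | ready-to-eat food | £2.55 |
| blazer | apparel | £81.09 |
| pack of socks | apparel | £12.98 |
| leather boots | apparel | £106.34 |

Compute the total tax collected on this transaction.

Pizza slice £2.55: ready-to-eat food → 6.5% → £0.17
Blazer £81.09: apparel → 0% → £0.00
Pack of socks £12.98: apparel → 0% → £0.00
Leather boots £106.34: apparel → 0% → £0.00
Total tax = £0.17

£0.17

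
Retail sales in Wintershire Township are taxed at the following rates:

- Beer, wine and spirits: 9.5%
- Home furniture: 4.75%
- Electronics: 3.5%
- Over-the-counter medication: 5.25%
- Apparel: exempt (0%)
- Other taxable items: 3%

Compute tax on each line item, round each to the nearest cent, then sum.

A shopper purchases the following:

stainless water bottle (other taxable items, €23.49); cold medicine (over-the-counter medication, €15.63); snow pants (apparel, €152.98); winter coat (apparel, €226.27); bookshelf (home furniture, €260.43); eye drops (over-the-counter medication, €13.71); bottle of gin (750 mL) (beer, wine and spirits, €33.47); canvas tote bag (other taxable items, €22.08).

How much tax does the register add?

€18.45

Stainless water bottle €23.49: other taxable items → 3% → €0.70
Cold medicine €15.63: over-the-counter medication → 5.25% → €0.82
Snow pants €152.98: apparel → 0% → €0.00
Winter coat €226.27: apparel → 0% → €0.00
Bookshelf €260.43: home furniture → 4.75% → €12.37
Eye drops €13.71: over-the-counter medication → 5.25% → €0.72
Bottle of gin (750 mL) €33.47: beer, wine and spirits → 9.5% → €3.18
Canvas tote bag €22.08: other taxable items → 3% → €0.66
Total tax = €0.70 + €0.82 + €12.37 + €0.72 + €3.18 + €0.66 = €18.45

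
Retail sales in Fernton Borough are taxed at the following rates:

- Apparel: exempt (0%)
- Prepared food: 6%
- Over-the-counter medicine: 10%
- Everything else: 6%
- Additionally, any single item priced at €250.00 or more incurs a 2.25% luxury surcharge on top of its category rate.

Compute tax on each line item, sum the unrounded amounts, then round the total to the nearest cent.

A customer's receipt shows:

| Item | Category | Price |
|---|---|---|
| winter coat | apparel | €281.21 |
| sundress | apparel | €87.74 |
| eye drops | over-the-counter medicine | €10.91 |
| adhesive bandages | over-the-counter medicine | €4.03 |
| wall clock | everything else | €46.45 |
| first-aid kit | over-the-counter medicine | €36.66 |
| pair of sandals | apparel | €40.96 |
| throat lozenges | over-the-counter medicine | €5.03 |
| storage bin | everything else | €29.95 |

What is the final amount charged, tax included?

Winter coat €281.21: apparel → 0% + 2.25% surcharge = 2.25% → €6.327225
Sundress €87.74: apparel → 0% → €0.00
Eye drops €10.91: over-the-counter medicine → 10% → €1.091
Adhesive bandages €4.03: over-the-counter medicine → 10% → €0.403
Wall clock €46.45: everything else → 6% → €2.787
First-aid kit €36.66: over-the-counter medicine → 10% → €3.666
Pair of sandals €40.96: apparel → 0% → €0.00
Throat lozenges €5.03: over-the-counter medicine → 10% → €0.503
Storage bin €29.95: everything else → 6% → €1.797
Subtotal = €542.94; unrounded tax = €16.574225 → €16.57; total due = €559.51

€559.51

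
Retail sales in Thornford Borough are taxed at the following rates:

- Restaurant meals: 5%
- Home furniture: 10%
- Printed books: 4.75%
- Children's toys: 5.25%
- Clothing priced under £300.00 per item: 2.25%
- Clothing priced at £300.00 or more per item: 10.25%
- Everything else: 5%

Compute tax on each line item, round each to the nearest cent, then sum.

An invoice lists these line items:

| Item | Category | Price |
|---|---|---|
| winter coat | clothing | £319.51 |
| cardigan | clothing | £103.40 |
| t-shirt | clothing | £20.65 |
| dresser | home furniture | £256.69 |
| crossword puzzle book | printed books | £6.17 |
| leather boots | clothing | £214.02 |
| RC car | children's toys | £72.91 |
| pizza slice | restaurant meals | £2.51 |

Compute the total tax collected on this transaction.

£70.28

Winter coat £319.51: clothing, £300.00 or more → 10.25% → £32.75
Cardigan £103.40: clothing, under £300.00 → 2.25% → £2.33
T-shirt £20.65: clothing, under £300.00 → 2.25% → £0.46
Dresser £256.69: home furniture → 10% → £25.67
Crossword puzzle book £6.17: printed books → 4.75% → £0.29
Leather boots £214.02: clothing, under £300.00 → 2.25% → £4.82
RC car £72.91: children's toys → 5.25% → £3.83
Pizza slice £2.51: restaurant meals → 5% → £0.13
Total tax = £32.75 + £2.33 + £0.46 + £25.67 + £0.29 + £4.82 + £3.83 + £0.13 = £70.28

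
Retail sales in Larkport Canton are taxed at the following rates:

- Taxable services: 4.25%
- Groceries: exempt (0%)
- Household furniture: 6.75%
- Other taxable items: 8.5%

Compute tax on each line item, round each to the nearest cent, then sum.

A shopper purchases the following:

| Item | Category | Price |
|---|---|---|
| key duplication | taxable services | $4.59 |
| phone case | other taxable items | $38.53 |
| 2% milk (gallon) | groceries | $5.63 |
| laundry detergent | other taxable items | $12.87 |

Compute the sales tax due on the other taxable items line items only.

Phone case $38.53: other taxable items → 8.5% → $3.28
Laundry detergent $12.87: other taxable items → 8.5% → $1.09
Tax on other taxable items = $3.28 + $1.09 = $4.37

$4.37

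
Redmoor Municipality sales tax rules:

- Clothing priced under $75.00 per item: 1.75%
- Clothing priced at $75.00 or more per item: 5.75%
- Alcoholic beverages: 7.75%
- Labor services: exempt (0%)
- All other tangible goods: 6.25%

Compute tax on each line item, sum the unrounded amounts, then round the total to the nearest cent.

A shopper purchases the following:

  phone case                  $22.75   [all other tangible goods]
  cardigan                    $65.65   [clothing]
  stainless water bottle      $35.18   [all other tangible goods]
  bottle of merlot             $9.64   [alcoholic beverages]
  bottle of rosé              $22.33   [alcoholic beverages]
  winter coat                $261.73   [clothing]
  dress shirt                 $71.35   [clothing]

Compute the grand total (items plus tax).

$512.18

Phone case $22.75: all other tangible goods → 6.25% → $1.421875
Cardigan $65.65: clothing, under $75.00 → 1.75% → $1.148875
Stainless water bottle $35.18: all other tangible goods → 6.25% → $2.19875
Bottle of merlot $9.64: alcoholic beverages → 7.75% → $0.7471
Bottle of rosé $22.33: alcoholic beverages → 7.75% → $1.730575
Winter coat $261.73: clothing, $75.00 or more → 5.75% → $15.049475
Dress shirt $71.35: clothing, under $75.00 → 1.75% → $1.248625
Subtotal = $488.63; unrounded tax = $23.545275 → $23.55; total due = $512.18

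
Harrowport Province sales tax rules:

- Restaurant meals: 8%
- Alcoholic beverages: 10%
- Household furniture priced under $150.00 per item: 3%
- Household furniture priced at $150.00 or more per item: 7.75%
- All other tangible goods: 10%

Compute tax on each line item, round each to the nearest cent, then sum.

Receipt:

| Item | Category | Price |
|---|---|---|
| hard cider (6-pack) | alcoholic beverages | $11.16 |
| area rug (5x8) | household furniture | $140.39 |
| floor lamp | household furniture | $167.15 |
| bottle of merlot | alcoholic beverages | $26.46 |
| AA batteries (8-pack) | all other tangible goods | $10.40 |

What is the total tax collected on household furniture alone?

$17.16

Area rug (5x8) $140.39: household furniture, under $150.00 → 3% → $4.21
Floor lamp $167.15: household furniture, $150.00 or more → 7.75% → $12.95
Tax on household furniture = $4.21 + $12.95 = $17.16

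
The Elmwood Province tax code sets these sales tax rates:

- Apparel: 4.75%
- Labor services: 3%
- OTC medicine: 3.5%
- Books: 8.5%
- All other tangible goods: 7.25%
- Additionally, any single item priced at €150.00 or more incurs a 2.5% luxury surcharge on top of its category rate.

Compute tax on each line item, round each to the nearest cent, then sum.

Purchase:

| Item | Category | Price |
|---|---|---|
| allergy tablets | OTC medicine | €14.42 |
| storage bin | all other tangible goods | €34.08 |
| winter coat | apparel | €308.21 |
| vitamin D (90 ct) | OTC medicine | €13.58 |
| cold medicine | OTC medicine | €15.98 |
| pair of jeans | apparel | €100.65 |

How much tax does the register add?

Allergy tablets €14.42: OTC medicine → 3.5% → €0.50
Storage bin €34.08: all other tangible goods → 7.25% → €2.47
Winter coat €308.21: apparel → 4.75% + 2.5% surcharge = 7.25% → €22.35
Vitamin D (90 ct) €13.58: OTC medicine → 3.5% → €0.48
Cold medicine €15.98: OTC medicine → 3.5% → €0.56
Pair of jeans €100.65: apparel → 4.75% → €4.78
Total tax = €0.50 + €2.47 + €22.35 + €0.48 + €0.56 + €4.78 = €31.14

€31.14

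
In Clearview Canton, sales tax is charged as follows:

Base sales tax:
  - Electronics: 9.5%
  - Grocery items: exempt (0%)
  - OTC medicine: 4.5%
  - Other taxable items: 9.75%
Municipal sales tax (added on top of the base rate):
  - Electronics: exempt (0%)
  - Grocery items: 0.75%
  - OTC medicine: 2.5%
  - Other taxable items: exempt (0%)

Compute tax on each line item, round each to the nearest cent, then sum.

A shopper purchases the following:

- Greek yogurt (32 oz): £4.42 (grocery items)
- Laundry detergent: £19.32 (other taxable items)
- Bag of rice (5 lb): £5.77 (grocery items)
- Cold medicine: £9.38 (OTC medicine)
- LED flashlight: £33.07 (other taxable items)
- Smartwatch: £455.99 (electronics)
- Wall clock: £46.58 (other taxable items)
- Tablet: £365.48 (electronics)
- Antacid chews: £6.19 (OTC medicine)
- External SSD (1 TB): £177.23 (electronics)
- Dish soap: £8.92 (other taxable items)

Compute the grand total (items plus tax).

£1238.90

Greek yogurt (32 oz) £4.42: grocery items → 0% + 0.75% municipal = 0.75% → £0.03
Laundry detergent £19.32: other taxable items → 9.75% + 0% municipal = 9.75% → £1.88
Bag of rice (5 lb) £5.77: grocery items → 0% + 0.75% municipal = 0.75% → £0.04
Cold medicine £9.38: OTC medicine → 4.5% + 2.5% municipal = 7% → £0.66
LED flashlight £33.07: other taxable items → 9.75% + 0% municipal = 9.75% → £3.22
Smartwatch £455.99: electronics → 9.5% + 0% municipal = 9.5% → £43.32
Wall clock £46.58: other taxable items → 9.75% + 0% municipal = 9.75% → £4.54
Tablet £365.48: electronics → 9.5% + 0% municipal = 9.5% → £34.72
Antacid chews £6.19: OTC medicine → 4.5% + 2.5% municipal = 7% → £0.43
External SSD (1 TB) £177.23: electronics → 9.5% + 0% municipal = 9.5% → £16.84
Dish soap £8.92: other taxable items → 9.75% + 0% municipal = 9.75% → £0.87
Subtotal = £1132.35; tax = £106.55; total due = £1238.90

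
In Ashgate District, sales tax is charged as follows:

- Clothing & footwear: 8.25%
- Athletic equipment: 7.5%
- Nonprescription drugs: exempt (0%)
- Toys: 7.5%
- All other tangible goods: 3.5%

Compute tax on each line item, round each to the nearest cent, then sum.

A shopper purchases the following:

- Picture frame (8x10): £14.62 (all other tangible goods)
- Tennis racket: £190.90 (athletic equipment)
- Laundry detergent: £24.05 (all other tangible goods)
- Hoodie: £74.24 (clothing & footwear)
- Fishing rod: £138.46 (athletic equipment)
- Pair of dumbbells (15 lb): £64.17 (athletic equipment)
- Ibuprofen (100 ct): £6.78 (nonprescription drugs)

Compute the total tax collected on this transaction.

Picture frame (8x10) £14.62: all other tangible goods → 3.5% → £0.51
Tennis racket £190.90: athletic equipment → 7.5% → £14.32
Laundry detergent £24.05: all other tangible goods → 3.5% → £0.84
Hoodie £74.24: clothing & footwear → 8.25% → £6.12
Fishing rod £138.46: athletic equipment → 7.5% → £10.38
Pair of dumbbells (15 lb) £64.17: athletic equipment → 7.5% → £4.81
Ibuprofen (100 ct) £6.78: nonprescription drugs → 0% → £0.00
Total tax = £0.51 + £14.32 + £0.84 + £6.12 + £10.38 + £4.81 = £36.98

£36.98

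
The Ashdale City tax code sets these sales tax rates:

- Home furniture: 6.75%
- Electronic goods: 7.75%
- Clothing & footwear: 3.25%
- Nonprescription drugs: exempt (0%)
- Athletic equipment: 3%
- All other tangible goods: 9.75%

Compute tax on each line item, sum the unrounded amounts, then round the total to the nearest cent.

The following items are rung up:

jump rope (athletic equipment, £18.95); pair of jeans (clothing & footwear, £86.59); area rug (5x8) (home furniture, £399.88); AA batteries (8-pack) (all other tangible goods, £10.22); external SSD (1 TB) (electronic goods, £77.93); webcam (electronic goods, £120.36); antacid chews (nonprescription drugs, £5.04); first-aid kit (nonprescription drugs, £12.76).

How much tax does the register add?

Jump rope £18.95: athletic equipment → 3% → £0.5685
Pair of jeans £86.59: clothing & footwear → 3.25% → £2.814175
Area rug (5x8) £399.88: home furniture → 6.75% → £26.9919
AA batteries (8-pack) £10.22: all other tangible goods → 9.75% → £0.99645
External SSD (1 TB) £77.93: electronic goods → 7.75% → £6.039575
Webcam £120.36: electronic goods → 7.75% → £9.3279
Antacid chews £5.04: nonprescription drugs → 0% → £0.00
First-aid kit £12.76: nonprescription drugs → 0% → £0.00
Unrounded tax sum = £46.7385 → £46.74

£46.74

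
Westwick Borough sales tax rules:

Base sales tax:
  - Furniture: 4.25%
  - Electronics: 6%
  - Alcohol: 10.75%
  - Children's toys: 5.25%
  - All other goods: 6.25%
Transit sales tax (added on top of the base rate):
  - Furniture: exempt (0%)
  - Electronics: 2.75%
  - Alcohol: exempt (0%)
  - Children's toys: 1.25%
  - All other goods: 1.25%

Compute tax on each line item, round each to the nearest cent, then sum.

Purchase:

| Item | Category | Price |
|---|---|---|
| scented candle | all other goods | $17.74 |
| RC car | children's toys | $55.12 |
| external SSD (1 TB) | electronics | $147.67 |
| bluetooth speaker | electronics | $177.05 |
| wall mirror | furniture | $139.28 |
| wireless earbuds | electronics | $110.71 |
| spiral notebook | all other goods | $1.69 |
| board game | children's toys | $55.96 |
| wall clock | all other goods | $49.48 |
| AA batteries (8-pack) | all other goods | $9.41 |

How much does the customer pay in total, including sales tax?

Scented candle $17.74: all other goods → 6.25% + 1.25% transit = 7.5% → $1.33
RC car $55.12: children's toys → 5.25% + 1.25% transit = 6.5% → $3.58
External SSD (1 TB) $147.67: electronics → 6% + 2.75% transit = 8.75% → $12.92
Bluetooth speaker $177.05: electronics → 6% + 2.75% transit = 8.75% → $15.49
Wall mirror $139.28: furniture → 4.25% + 0% transit = 4.25% → $5.92
Wireless earbuds $110.71: electronics → 6% + 2.75% transit = 8.75% → $9.69
Spiral notebook $1.69: all other goods → 6.25% + 1.25% transit = 7.5% → $0.13
Board game $55.96: children's toys → 5.25% + 1.25% transit = 6.5% → $3.64
Wall clock $49.48: all other goods → 6.25% + 1.25% transit = 7.5% → $3.71
AA batteries (8-pack) $9.41: all other goods → 6.25% + 1.25% transit = 7.5% → $0.71
Subtotal = $764.11; tax = $57.12; total due = $821.23

$821.23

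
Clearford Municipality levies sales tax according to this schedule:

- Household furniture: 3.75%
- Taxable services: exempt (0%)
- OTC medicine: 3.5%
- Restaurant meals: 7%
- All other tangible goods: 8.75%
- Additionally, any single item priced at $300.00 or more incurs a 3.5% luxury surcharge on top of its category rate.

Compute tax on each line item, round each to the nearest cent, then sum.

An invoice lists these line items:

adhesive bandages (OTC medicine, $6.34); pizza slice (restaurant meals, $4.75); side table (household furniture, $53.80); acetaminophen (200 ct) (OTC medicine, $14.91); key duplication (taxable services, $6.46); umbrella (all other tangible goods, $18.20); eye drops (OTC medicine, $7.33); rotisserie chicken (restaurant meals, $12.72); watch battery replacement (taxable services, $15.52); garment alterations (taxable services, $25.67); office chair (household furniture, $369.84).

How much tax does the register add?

$32.64

Adhesive bandages $6.34: OTC medicine → 3.5% → $0.22
Pizza slice $4.75: restaurant meals → 7% → $0.33
Side table $53.80: household furniture → 3.75% → $2.02
Acetaminophen (200 ct) $14.91: OTC medicine → 3.5% → $0.52
Key duplication $6.46: taxable services → 0% → $0.00
Umbrella $18.20: all other tangible goods → 8.75% → $1.59
Eye drops $7.33: OTC medicine → 3.5% → $0.26
Rotisserie chicken $12.72: restaurant meals → 7% → $0.89
Watch battery replacement $15.52: taxable services → 0% → $0.00
Garment alterations $25.67: taxable services → 0% → $0.00
Office chair $369.84: household furniture → 3.75% + 3.5% surcharge = 7.25% → $26.81
Total tax = $0.22 + $0.33 + $2.02 + $0.52 + $1.59 + $0.26 + $0.89 + $26.81 = $32.64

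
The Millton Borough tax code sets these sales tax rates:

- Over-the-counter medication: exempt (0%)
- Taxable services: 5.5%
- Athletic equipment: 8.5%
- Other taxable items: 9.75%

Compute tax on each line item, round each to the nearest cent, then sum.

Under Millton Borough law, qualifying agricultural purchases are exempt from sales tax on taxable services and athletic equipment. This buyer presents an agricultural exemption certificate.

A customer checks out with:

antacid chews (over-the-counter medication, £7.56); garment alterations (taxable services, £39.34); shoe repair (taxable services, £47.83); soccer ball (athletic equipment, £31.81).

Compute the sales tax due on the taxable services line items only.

£0.00

Garment alterations £39.34: taxable services, buyer-exempt → 0% → £0.00
Shoe repair £47.83: taxable services, buyer-exempt → 0% → £0.00
Tax on taxable services = £0.00 + £0.00 = £0.00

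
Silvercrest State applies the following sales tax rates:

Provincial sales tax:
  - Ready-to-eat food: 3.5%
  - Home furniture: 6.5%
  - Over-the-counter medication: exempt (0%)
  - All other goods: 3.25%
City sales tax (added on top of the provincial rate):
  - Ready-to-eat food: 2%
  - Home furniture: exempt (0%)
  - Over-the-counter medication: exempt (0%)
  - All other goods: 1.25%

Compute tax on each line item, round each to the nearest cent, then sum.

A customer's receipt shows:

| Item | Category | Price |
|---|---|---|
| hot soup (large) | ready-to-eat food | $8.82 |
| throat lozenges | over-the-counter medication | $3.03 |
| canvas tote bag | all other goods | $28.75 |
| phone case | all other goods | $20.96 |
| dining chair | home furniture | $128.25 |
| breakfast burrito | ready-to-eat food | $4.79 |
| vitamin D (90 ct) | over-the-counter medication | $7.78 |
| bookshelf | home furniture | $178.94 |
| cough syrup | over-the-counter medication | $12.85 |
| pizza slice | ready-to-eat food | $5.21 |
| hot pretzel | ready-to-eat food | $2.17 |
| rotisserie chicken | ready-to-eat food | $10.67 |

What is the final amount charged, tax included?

$436.17

Hot soup (large) $8.82: ready-to-eat food → 3.5% + 2% city = 5.5% → $0.49
Throat lozenges $3.03: over-the-counter medication → 0% + 0% city = 0% → $0.00
Canvas tote bag $28.75: all other goods → 3.25% + 1.25% city = 4.5% → $1.29
Phone case $20.96: all other goods → 3.25% + 1.25% city = 4.5% → $0.94
Dining chair $128.25: home furniture → 6.5% + 0% city = 6.5% → $8.34
Breakfast burrito $4.79: ready-to-eat food → 3.5% + 2% city = 5.5% → $0.26
Vitamin D (90 ct) $7.78: over-the-counter medication → 0% + 0% city = 0% → $0.00
Bookshelf $178.94: home furniture → 6.5% + 0% city = 6.5% → $11.63
Cough syrup $12.85: over-the-counter medication → 0% + 0% city = 0% → $0.00
Pizza slice $5.21: ready-to-eat food → 3.5% + 2% city = 5.5% → $0.29
Hot pretzel $2.17: ready-to-eat food → 3.5% + 2% city = 5.5% → $0.12
Rotisserie chicken $10.67: ready-to-eat food → 3.5% + 2% city = 5.5% → $0.59
Subtotal = $412.22; tax = $23.95; total due = $436.17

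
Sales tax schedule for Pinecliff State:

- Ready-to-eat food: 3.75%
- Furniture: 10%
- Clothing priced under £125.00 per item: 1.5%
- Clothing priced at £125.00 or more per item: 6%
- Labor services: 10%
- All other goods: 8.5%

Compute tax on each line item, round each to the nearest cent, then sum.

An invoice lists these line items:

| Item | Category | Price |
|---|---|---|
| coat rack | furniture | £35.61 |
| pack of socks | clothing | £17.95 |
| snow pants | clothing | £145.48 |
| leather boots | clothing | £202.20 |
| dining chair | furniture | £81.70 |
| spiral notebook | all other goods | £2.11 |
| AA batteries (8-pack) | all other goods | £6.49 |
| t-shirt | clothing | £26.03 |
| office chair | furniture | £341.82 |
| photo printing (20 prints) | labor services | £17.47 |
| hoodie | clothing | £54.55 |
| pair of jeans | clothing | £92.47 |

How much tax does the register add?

£72.12

Coat rack £35.61: furniture → 10% → £3.56
Pack of socks £17.95: clothing, under £125.00 → 1.5% → £0.27
Snow pants £145.48: clothing, £125.00 or more → 6% → £8.73
Leather boots £202.20: clothing, £125.00 or more → 6% → £12.13
Dining chair £81.70: furniture → 10% → £8.17
Spiral notebook £2.11: all other goods → 8.5% → £0.18
AA batteries (8-pack) £6.49: all other goods → 8.5% → £0.55
T-shirt £26.03: clothing, under £125.00 → 1.5% → £0.39
Office chair £341.82: furniture → 10% → £34.18
Photo printing (20 prints) £17.47: labor services → 10% → £1.75
Hoodie £54.55: clothing, under £125.00 → 1.5% → £0.82
Pair of jeans £92.47: clothing, under £125.00 → 1.5% → £1.39
Total tax = £3.56 + £0.27 + £8.73 + £12.13 + £8.17 + £0.18 + £0.55 + £0.39 + £34.18 + £1.75 + £0.82 + £1.39 = £72.12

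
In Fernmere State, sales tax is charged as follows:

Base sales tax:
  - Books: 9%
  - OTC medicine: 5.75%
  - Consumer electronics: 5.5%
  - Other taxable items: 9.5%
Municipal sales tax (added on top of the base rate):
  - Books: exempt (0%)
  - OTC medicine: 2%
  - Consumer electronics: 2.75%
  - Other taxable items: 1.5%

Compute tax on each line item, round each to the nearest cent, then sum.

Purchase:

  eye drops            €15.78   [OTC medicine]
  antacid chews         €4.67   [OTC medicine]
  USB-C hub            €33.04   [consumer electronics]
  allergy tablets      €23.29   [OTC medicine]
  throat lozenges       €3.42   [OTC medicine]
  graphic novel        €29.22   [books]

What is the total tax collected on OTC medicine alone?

€3.65

Eye drops €15.78: OTC medicine → 5.75% + 2% municipal = 7.75% → €1.22
Antacid chews €4.67: OTC medicine → 5.75% + 2% municipal = 7.75% → €0.36
Allergy tablets €23.29: OTC medicine → 5.75% + 2% municipal = 7.75% → €1.80
Throat lozenges €3.42: OTC medicine → 5.75% + 2% municipal = 7.75% → €0.27
Tax on OTC medicine = €1.22 + €0.36 + €1.80 + €0.27 = €3.65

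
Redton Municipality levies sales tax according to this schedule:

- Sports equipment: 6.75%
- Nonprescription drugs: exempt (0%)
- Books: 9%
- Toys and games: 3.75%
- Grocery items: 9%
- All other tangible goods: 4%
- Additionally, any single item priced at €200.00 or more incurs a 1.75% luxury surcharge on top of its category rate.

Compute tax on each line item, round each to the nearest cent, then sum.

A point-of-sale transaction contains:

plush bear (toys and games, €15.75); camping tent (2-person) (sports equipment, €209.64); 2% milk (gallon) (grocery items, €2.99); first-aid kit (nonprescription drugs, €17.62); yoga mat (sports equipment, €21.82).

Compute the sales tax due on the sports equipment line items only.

Camping tent (2-person) €209.64: sports equipment → 6.75% + 1.75% surcharge = 8.5% → €17.82
Yoga mat €21.82: sports equipment → 6.75% → €1.47
Tax on sports equipment = €17.82 + €1.47 = €19.29

€19.29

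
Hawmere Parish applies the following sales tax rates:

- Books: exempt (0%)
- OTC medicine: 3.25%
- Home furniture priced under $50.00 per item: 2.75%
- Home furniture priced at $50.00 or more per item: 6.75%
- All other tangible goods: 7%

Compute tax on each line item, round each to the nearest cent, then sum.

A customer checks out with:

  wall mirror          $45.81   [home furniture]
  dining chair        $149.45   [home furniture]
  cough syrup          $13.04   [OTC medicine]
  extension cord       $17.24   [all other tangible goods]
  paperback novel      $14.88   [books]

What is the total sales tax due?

Wall mirror $45.81: home furniture, under $50.00 → 2.75% → $1.26
Dining chair $149.45: home furniture, $50.00 or more → 6.75% → $10.09
Cough syrup $13.04: OTC medicine → 3.25% → $0.42
Extension cord $17.24: all other tangible goods → 7% → $1.21
Paperback novel $14.88: books → 0% → $0.00
Total tax = $1.26 + $10.09 + $0.42 + $1.21 = $12.98

$12.98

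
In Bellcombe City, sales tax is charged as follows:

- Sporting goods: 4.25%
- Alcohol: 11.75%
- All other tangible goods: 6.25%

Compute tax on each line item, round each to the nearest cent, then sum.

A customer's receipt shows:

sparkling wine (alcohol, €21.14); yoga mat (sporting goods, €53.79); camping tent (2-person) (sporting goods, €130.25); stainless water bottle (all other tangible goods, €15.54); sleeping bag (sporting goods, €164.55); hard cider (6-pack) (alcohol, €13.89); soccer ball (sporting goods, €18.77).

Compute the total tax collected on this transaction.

€20.70

Sparkling wine €21.14: alcohol → 11.75% → €2.48
Yoga mat €53.79: sporting goods → 4.25% → €2.29
Camping tent (2-person) €130.25: sporting goods → 4.25% → €5.54
Stainless water bottle €15.54: all other tangible goods → 6.25% → €0.97
Sleeping bag €164.55: sporting goods → 4.25% → €6.99
Hard cider (6-pack) €13.89: alcohol → 11.75% → €1.63
Soccer ball €18.77: sporting goods → 4.25% → €0.80
Total tax = €2.48 + €2.29 + €5.54 + €0.97 + €6.99 + €1.63 + €0.80 = €20.70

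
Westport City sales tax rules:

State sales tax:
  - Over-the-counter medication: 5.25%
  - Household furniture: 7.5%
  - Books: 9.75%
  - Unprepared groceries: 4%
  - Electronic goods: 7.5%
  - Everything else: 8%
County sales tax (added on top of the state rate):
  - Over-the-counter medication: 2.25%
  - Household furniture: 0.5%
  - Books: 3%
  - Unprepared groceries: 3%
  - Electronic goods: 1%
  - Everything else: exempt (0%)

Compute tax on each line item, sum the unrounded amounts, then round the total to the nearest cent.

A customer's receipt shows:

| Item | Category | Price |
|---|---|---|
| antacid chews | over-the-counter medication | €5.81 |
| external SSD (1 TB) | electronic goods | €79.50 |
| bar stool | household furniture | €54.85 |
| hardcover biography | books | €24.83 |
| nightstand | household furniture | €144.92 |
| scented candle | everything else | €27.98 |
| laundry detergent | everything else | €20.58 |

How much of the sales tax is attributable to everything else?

Scented candle €27.98: everything else → 8% + 0% county = 8% → €2.2384
Laundry detergent €20.58: everything else → 8% + 0% county = 8% → €1.6464
Tax on everything else: unrounded sum = €3.8848 → €3.88

€3.88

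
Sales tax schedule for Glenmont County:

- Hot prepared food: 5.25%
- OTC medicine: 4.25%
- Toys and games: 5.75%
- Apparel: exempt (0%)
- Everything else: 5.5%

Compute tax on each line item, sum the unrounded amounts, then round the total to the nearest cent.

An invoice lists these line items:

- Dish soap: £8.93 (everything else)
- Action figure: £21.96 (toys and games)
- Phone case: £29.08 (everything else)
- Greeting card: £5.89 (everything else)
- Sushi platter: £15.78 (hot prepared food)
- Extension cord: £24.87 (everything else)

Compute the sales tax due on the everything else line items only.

£3.78

Dish soap £8.93: everything else → 5.5% → £0.49115
Phone case £29.08: everything else → 5.5% → £1.5994
Greeting card £5.89: everything else → 5.5% → £0.32395
Extension cord £24.87: everything else → 5.5% → £1.36785
Tax on everything else: unrounded sum = £3.78235 → £3.78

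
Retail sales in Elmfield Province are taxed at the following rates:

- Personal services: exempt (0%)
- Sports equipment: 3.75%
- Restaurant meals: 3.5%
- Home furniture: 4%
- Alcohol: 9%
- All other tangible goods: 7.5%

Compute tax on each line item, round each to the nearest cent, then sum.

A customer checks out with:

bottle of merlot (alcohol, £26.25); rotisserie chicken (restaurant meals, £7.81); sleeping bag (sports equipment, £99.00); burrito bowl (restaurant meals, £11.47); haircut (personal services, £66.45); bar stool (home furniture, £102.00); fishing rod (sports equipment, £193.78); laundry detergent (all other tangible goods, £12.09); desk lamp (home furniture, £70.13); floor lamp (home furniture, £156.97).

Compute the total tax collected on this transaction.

Bottle of merlot £26.25: alcohol → 9% → £2.36
Rotisserie chicken £7.81: restaurant meals → 3.5% → £0.27
Sleeping bag £99.00: sports equipment → 3.75% → £3.71
Burrito bowl £11.47: restaurant meals → 3.5% → £0.40
Haircut £66.45: personal services → 0% → £0.00
Bar stool £102.00: home furniture → 4% → £4.08
Fishing rod £193.78: sports equipment → 3.75% → £7.27
Laundry detergent £12.09: all other tangible goods → 7.5% → £0.91
Desk lamp £70.13: home furniture → 4% → £2.81
Floor lamp £156.97: home furniture → 4% → £6.28
Total tax = £2.36 + £0.27 + £3.71 + £0.40 + £4.08 + £7.27 + £0.91 + £2.81 + £6.28 = £28.09

£28.09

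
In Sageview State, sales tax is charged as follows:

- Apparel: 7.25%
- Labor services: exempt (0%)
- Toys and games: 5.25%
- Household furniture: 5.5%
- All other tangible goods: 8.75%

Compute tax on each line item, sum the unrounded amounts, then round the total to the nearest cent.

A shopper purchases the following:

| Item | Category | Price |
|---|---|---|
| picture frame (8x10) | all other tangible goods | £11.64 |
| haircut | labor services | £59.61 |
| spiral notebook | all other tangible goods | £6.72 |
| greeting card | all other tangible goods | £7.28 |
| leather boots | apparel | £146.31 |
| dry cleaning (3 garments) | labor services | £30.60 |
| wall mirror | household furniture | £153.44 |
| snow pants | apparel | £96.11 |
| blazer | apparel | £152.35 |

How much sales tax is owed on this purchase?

Picture frame (8x10) £11.64: all other tangible goods → 8.75% → £1.0185
Haircut £59.61: labor services → 0% → £0.00
Spiral notebook £6.72: all other tangible goods → 8.75% → £0.588
Greeting card £7.28: all other tangible goods → 8.75% → £0.637
Leather boots £146.31: apparel → 7.25% → £10.607475
Dry cleaning (3 garments) £30.60: labor services → 0% → £0.00
Wall mirror £153.44: household furniture → 5.5% → £8.4392
Snow pants £96.11: apparel → 7.25% → £6.967975
Blazer £152.35: apparel → 7.25% → £11.045375
Unrounded tax sum = £39.303525 → £39.30

£39.30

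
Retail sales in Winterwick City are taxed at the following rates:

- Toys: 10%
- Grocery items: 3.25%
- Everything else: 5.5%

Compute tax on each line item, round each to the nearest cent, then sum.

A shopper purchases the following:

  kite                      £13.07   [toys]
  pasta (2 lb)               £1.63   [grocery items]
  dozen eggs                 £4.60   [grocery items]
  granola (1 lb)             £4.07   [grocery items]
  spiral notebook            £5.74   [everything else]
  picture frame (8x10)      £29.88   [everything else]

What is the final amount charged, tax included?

£62.59

Kite £13.07: toys → 10% → £1.31
Pasta (2 lb) £1.63: grocery items → 3.25% → £0.05
Dozen eggs £4.60: grocery items → 3.25% → £0.15
Granola (1 lb) £4.07: grocery items → 3.25% → £0.13
Spiral notebook £5.74: everything else → 5.5% → £0.32
Picture frame (8x10) £29.88: everything else → 5.5% → £1.64
Subtotal = £58.99; tax = £3.60; total due = £62.59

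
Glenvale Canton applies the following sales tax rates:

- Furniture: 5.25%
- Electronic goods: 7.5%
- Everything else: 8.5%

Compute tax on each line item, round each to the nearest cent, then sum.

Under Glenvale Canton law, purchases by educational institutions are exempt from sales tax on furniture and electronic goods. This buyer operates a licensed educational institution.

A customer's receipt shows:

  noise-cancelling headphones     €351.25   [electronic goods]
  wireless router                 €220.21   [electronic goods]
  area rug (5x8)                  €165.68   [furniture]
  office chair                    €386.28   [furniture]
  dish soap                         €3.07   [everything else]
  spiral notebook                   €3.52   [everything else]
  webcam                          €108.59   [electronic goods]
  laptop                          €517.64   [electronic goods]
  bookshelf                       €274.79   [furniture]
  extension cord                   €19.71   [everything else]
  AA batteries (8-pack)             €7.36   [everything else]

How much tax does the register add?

Noise-cancelling headphones €351.25: electronic goods, buyer-exempt → 0% → €0.00
Wireless router €220.21: electronic goods, buyer-exempt → 0% → €0.00
Area rug (5x8) €165.68: furniture, buyer-exempt → 0% → €0.00
Office chair €386.28: furniture, buyer-exempt → 0% → €0.00
Dish soap €3.07: everything else → 8.5% → €0.26
Spiral notebook €3.52: everything else → 8.5% → €0.30
Webcam €108.59: electronic goods, buyer-exempt → 0% → €0.00
Laptop €517.64: electronic goods, buyer-exempt → 0% → €0.00
Bookshelf €274.79: furniture, buyer-exempt → 0% → €0.00
Extension cord €19.71: everything else → 8.5% → €1.68
AA batteries (8-pack) €7.36: everything else → 8.5% → €0.63
Total tax = €0.26 + €0.30 + €1.68 + €0.63 = €2.87

€2.87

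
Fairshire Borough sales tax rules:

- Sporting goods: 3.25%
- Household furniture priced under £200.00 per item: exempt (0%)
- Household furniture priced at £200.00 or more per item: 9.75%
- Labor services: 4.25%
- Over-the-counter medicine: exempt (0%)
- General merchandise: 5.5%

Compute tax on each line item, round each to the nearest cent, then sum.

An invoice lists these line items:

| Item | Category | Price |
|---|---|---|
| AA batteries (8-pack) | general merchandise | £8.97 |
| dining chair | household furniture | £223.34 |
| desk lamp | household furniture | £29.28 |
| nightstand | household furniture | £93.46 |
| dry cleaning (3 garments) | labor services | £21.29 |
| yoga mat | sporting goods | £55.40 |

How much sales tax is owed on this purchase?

£24.97

AA batteries (8-pack) £8.97: general merchandise → 5.5% → £0.49
Dining chair £223.34: household furniture, £200.00 or more → 9.75% → £21.78
Desk lamp £29.28: household furniture, under £200.00 → 0% → £0.00
Nightstand £93.46: household furniture, under £200.00 → 0% → £0.00
Dry cleaning (3 garments) £21.29: labor services → 4.25% → £0.90
Yoga mat £55.40: sporting goods → 3.25% → £1.80
Total tax = £0.49 + £21.78 + £0.90 + £1.80 = £24.97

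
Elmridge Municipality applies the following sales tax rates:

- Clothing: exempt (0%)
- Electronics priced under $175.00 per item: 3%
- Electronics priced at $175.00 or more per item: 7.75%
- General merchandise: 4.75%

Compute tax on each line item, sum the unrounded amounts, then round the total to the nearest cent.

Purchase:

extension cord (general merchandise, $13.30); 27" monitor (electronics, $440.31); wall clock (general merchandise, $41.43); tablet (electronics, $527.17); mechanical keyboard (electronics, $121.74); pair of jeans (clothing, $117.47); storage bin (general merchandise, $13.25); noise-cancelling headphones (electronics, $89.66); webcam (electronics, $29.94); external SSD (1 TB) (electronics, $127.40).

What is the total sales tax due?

$89.27

Extension cord $13.30: general merchandise → 4.75% → $0.63175
27" monitor $440.31: electronics, $175.00 or more → 7.75% → $34.124025
Wall clock $41.43: general merchandise → 4.75% → $1.967925
Tablet $527.17: electronics, $175.00 or more → 7.75% → $40.855675
Mechanical keyboard $121.74: electronics, under $175.00 → 3% → $3.6522
Pair of jeans $117.47: clothing → 0% → $0.00
Storage bin $13.25: general merchandise → 4.75% → $0.629375
Noise-cancelling headphones $89.66: electronics, under $175.00 → 3% → $2.6898
Webcam $29.94: electronics, under $175.00 → 3% → $0.8982
External SSD (1 TB) $127.40: electronics, under $175.00 → 3% → $3.822
Unrounded tax sum = $89.27095 → $89.27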